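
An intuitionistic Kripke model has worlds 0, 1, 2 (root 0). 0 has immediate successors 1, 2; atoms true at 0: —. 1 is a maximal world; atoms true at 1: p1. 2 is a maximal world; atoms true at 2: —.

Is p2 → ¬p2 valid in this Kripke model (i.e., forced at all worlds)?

0 ⊩ p2 → ¬p2 vacuously: no world accessible from 0 forces the antecedent p2.
Since the root 0 forces p2 → ¬p2 and forcing is persistent (monotone upward), every world forces it.

Yes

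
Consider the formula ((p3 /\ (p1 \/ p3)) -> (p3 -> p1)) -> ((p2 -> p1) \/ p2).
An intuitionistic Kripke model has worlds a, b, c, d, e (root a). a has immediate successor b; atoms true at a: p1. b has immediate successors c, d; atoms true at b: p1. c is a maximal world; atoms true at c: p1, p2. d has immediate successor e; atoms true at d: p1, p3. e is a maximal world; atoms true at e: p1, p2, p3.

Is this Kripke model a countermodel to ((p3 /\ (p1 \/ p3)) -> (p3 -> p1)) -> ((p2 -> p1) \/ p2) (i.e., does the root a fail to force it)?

No

a ||- ((p3 /\ (p1 \/ p3)) -> (p3 -> p1)) -> ((p2 -> p1) \/ p2): every world accessible from a that forces (p3 /\ (p1 \/ p3)) -> (p3 -> p1) (namely a, b, c, d, e) also forces (p2 -> p1) \/ p2.
So the root a forces ((p3 /\ (p1 \/ p3)) -> (p3 -> p1)) -> ((p2 -> p1) \/ p2); the model is not a countermodel.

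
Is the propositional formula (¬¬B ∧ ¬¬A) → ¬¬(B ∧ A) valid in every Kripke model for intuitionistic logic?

This is the distribution of double negation over conjunction, which is intuitionistically derivable.
Assume ¬¬B, ¬¬A, and ¬(B ∧ A). From B we'd get ¬A (since B ∧ A is refuted), contradicting ¬¬A; so ¬B, contradicting ¬¬B.

Yes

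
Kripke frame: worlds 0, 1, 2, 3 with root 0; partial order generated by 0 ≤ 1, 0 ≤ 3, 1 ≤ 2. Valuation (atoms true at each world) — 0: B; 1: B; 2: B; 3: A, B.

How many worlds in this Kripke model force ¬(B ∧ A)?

0: does not force it — 0 ⊮ ¬(B ∧ A) since 3 is accessible from 0 and 3 ⊩ B ∧ A.
1: forces it.
2: forces it.
3: does not force it — 3 ⊮ ¬(B ∧ A) since 3 is accessible from 3 and 3 ⊩ B ∧ A.
Worlds forcing the formula: {1, 2}.

2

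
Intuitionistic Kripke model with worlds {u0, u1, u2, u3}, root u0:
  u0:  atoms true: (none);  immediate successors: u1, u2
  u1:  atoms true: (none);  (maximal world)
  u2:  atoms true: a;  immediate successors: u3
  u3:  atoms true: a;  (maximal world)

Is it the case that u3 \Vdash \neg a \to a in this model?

Yes

u3 \Vdash \neg a \to a vacuously: no world accessible from u3 forces the antecedent \neg a.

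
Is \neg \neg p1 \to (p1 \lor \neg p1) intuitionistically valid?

No

This is a variant of double-negation elimination (deriving excluded middle from double negation), which is not intuitionistically valid.
A Kripke countermodel: worlds u, v; order generated by u \le v; atoms true at each world — u:{}; v:{p1}.
u \nVdash \neg \neg p1 \to (p1 \lor \neg p1): already at u itself, u \Vdash \neg \neg p1 but u \nVdash p1 \lor \neg p1.
u \nVdash p1 \lor \neg p1: neither disjunct is forced at u.
u lacks atom p1, so u \nVdash p1.
So the root u does not force the formula.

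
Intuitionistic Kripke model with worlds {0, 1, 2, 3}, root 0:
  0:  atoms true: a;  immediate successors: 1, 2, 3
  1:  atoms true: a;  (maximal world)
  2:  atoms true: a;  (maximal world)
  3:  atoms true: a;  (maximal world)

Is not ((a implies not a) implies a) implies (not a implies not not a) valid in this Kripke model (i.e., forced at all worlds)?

Yes

0 forces not ((a implies not a) implies a) implies (not a implies not not a) vacuously: no world accessible from 0 forces the antecedent not ((a implies not a) implies a).
Since the root 0 forces not ((a implies not a) implies a) implies (not a implies not not a) and forcing is persistent (monotone upward), every world forces it.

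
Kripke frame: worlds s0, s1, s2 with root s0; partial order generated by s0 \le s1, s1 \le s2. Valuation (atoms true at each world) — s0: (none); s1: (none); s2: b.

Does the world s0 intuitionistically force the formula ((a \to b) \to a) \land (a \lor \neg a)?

s0 \nVdash ((a \to b) \to a) \land (a \lor \neg a) since s0 fails (a \to b) \to a.

No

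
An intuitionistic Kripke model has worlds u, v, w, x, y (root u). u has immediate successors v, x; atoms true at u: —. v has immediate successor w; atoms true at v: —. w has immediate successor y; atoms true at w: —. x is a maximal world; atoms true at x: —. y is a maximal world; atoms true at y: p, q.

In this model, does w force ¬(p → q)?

w ⊮ ¬(p → q) since w is accessible from w and w ⊩ p → q.
w ⊩ p → q: every world accessible from w that forces p (namely y) also forces q.

No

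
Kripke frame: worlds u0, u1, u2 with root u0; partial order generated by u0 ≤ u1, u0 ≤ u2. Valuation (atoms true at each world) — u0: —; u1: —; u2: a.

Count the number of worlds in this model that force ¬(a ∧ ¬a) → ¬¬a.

1

u0: does not force it — u0 ⊮ ¬(a ∧ ¬a) → ¬¬a: already at u0 itself, u0 ⊩ ¬(a ∧ ¬a) but u0 ⊮ ¬¬a.
u1: does not force it — u1 ⊮ ¬(a ∧ ¬a) → ¬¬a: already at u1 itself, u1 ⊩ ¬(a ∧ ¬a) but u1 ⊮ ¬¬a.
u2: forces it.
Worlds forcing the formula: {u2}.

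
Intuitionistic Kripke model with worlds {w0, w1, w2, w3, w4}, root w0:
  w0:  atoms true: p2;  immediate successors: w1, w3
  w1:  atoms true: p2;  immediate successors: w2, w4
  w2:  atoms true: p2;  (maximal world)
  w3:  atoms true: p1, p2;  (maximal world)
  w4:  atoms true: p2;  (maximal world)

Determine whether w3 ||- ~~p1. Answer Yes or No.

Yes

w3 ||- ~~p1: no world accessible from w3 forces ~p1.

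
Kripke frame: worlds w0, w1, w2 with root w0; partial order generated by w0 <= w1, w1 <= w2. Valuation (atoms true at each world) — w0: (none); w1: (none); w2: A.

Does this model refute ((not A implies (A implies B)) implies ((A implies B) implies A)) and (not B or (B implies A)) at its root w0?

No

w0 forces ((not A implies (A implies B)) implies ((A implies B) implies A)) and (not B or (B implies A)) since w0 forces both conjuncts.
So the root w0 forces ((not A implies (A implies B)) implies ((A implies B) implies A)) and (not B or (B implies A)); the model is not a countermodel.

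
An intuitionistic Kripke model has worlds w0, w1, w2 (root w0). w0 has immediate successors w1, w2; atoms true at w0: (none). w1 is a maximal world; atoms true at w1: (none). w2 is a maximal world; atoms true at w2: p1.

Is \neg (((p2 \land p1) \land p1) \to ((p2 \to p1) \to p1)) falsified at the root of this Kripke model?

w0 \nVdash \neg (((p2 \land p1) \land p1) \to ((p2 \to p1) \to p1)) since w0 is accessible from w0 and w0 \Vdash ((p2 \land p1) \land p1) \to ((p2 \to p1) \to p1).
w0 \Vdash ((p2 \land p1) \land p1) \to ((p2 \to p1) \to p1) vacuously: no world accessible from w0 forces the antecedent (p2 \land p1) \land p1.
So the root w0 does not force \neg (((p2 \land p1) \land p1) \to ((p2 \to p1) \to p1)); the model is a countermodel.

Yes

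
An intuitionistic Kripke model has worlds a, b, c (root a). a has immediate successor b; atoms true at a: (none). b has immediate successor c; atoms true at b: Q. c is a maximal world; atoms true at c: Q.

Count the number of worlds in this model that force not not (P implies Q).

a: forces it.
b: forces it.
c: forces it.
Worlds forcing the formula: {a, b, c}.

3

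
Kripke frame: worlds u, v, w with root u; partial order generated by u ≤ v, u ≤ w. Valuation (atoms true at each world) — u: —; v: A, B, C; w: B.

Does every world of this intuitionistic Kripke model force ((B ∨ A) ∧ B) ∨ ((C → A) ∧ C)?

Not every world: u ⊮ ((B ∨ A) ∧ B) ∨ ((C → A) ∧ C).
u ⊮ ((B ∨ A) ∧ B) ∨ ((C → A) ∧ C): neither disjunct is forced at u.
u ⊮ (B ∨ A) ∧ B since u fails B ∨ A.

No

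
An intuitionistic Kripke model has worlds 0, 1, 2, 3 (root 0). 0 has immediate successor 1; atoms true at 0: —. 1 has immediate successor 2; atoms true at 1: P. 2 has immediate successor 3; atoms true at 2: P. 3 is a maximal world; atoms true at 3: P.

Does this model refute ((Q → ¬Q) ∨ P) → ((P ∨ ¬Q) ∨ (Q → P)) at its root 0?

No

0 ⊩ ((Q → ¬Q) ∨ P) → ((P ∨ ¬Q) ∨ (Q → P)): every world accessible from 0 that forces (Q → ¬Q) ∨ P (namely 0, 1, 2, 3) also forces (P ∨ ¬Q) ∨ (Q → P).
So the root 0 forces ((Q → ¬Q) ∨ P) → ((P ∨ ¬Q) ∨ (Q → P)); the model is not a countermodel.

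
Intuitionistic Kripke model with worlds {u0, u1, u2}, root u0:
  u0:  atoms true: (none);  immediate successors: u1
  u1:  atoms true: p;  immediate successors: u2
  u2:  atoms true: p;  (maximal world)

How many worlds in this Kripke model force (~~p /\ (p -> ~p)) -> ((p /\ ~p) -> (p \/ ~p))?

3

u0: forces it.
u1: forces it.
u2: forces it.
Worlds forcing the formula: {u0, u1, u2}.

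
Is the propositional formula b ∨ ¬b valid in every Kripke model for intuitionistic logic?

This is the law of excluded middle, which is not intuitionistically valid.
A Kripke countermodel: worlds u, v; order generated by u ≤ v; atoms true at each world — u:{}; v:{b}.
u ⊮ b ∨ ¬b: neither disjunct is forced at u.
u lacks atom b, so u ⊮ b.
So the root u does not force the formula.

No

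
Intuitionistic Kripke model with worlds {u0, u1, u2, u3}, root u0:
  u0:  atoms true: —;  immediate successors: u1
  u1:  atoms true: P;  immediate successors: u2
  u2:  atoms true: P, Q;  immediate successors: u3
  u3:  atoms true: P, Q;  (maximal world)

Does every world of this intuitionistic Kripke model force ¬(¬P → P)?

No

Not every world: u0 ⊮ ¬(¬P → P).
u0 ⊮ ¬(¬P → P) since u0 is accessible from u0 and u0 ⊩ ¬P → P.
u0 ⊩ ¬P → P vacuously: no world accessible from u0 forces the antecedent ¬P.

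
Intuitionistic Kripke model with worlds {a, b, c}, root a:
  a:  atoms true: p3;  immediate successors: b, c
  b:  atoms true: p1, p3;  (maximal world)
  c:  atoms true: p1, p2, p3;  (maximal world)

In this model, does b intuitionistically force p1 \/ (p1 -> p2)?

b ||- p1 \/ (p1 -> p2) via the disjunct p1.

Yes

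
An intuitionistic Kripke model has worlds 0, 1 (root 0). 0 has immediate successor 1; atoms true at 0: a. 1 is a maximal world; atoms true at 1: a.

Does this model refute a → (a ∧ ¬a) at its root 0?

0 ⊮ a → (a ∧ ¬a): already at 0 itself, 0 ⊩ a but 0 ⊮ a ∧ ¬a.
0 ⊮ a ∧ ¬a since 0 fails ¬a.
So the root 0 does not force a → (a ∧ ¬a); the model is a countermodel.

Yes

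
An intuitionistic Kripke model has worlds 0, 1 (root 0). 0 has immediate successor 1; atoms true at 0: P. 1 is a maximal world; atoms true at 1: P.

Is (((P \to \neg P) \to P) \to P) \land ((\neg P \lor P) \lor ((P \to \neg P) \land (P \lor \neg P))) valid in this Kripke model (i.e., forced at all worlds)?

0 \Vdash (((P \to \neg P) \to P) \to P) \land ((\neg P \lor P) \lor ((P \to \neg P) \land (P \lor \neg P))) since 0 forces both conjuncts.
Since the root 0 forces (((P \to \neg P) \to P) \to P) \land ((\neg P \lor P) \lor ((P \to \neg P) \land (P \lor \neg P))) and forcing is persistent (monotone upward), every world forces it.

Yes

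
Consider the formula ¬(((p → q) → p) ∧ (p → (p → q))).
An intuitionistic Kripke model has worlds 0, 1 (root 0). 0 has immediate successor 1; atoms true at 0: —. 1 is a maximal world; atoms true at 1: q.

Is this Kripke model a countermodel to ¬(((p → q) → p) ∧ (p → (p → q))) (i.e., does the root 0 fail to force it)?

No

0 ⊩ ¬(((p → q) → p) ∧ (p → (p → q))): no world accessible from 0 forces ((p → q) → p) ∧ (p → (p → q)).
So the root 0 forces ¬(((p → q) → p) ∧ (p → (p → q))); the model is not a countermodel.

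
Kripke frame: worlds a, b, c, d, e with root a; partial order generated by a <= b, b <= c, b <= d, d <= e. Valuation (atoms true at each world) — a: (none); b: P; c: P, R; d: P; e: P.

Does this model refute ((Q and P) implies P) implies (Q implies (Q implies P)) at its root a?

a forces ((Q and P) implies P) implies (Q implies (Q implies P)): every world accessible from a that forces (Q and P) implies P (namely a, b, c, d, e) also forces Q implies (Q implies P).
So the root a forces ((Q and P) implies P) implies (Q implies (Q implies P)); the model is not a countermodel.

No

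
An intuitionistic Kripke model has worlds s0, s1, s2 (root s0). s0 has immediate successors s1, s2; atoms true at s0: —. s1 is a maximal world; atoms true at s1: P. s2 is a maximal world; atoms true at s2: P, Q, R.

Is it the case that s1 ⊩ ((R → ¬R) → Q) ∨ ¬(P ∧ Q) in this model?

s1 ⊩ ((R → ¬R) → Q) ∨ ¬(P ∧ Q) via the disjunct ¬(P ∧ Q).

Yes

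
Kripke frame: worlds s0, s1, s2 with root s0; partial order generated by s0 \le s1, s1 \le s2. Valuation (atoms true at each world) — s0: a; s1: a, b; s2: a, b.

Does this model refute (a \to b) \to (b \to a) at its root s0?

No

s0 \Vdash (a \to b) \to (b \to a): every world accessible from s0 that forces a \to b (namely s1, s2) also forces b \to a.
So the root s0 forces (a \to b) \to (b \to a); the model is not a countermodel.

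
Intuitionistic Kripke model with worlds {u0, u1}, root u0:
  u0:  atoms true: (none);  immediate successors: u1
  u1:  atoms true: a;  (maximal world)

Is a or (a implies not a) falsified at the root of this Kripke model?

u0 does not force a or (a implies not a): neither disjunct is forced at u0.
u0 lacks atom a, so u0 does not force a.
So the root u0 does not force a or (a implies not a); the model is a countermodel.

Yes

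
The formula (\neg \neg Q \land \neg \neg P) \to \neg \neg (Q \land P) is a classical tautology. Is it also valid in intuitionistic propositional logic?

This is the distribution of double negation over conjunction, which is intuitionistically derivable.
Assume \neg \neg Q, \neg \neg P, and \neg (Q \land P). From Q we'd get \neg P (since Q \land P is refuted), contradicting \neg \neg P; so \neg Q, contradicting \neg \neg Q.

Yes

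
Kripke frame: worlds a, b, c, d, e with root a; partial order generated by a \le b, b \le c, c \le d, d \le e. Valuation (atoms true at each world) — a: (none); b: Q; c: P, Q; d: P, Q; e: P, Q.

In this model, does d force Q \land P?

Yes

d \Vdash Q \land P since d forces both conjuncts.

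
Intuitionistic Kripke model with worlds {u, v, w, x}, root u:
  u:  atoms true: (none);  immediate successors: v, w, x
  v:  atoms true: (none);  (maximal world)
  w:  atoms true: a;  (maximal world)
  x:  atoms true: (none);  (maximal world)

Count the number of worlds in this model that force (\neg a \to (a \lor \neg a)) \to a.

u: does not force it — u \nVdash (\neg a \to (a \lor \neg a)) \to a: already at u itself, u \Vdash \neg a \to (a \lor \neg a) but u \nVdash a.
v: does not force it — v \nVdash (\neg a \to (a \lor \neg a)) \to a: already at v itself, v \Vdash \neg a \to (a \lor \neg a) but v \nVdash a.
w: forces it.
x: does not force it.
Worlds forcing the formula: {w}.

1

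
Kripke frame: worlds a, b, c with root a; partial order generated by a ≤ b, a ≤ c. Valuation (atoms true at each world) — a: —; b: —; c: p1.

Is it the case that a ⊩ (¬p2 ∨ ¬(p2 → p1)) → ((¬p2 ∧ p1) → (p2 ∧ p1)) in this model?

No

a ⊮ (¬p2 ∨ ¬(p2 → p1)) → ((¬p2 ∧ p1) → (p2 ∧ p1)): already at a itself, a ⊩ ¬p2 ∨ ¬(p2 → p1) but a ⊮ (¬p2 ∧ p1) → (p2 ∧ p1).
a ⊮ (¬p2 ∧ p1) → (p2 ∧ p1): at the accessible world c, c ⊩ ¬p2 ∧ p1 but c ⊮ p2 ∧ p1.
c ⊮ p2 ∧ p1 since c fails p2.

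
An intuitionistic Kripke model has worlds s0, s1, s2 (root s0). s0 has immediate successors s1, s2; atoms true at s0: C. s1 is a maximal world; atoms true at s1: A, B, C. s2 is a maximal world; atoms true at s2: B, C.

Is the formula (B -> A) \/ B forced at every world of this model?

No

Not every world: s0 ||-/- (B -> A) \/ B.
s0 ||-/- (B -> A) \/ B: neither disjunct is forced at s0.
s0 ||-/- B -> A: at the accessible world s2, s2 ||- B but s2 ||-/- A.
s2 lacks atom A, so s2 ||-/- A.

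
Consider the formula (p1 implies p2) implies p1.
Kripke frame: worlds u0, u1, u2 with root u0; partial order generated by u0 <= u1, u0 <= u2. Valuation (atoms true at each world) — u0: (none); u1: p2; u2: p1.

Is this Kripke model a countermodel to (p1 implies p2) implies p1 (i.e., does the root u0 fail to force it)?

Yes

u0 does not force (p1 implies p2) implies p1: at the accessible world u1, u1 forces p1 implies p2 but u1 does not force p1.
u1 lacks atom p1, so u1 does not force p1.
So the root u0 does not force (p1 implies p2) implies p1; the model is a countermodel.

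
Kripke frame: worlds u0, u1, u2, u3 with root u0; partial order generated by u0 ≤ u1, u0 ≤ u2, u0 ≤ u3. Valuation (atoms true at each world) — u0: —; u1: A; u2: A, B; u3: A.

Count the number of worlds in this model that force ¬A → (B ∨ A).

u0: forces it.
u1: forces it.
u2: forces it.
u3: forces it.
Worlds forcing the formula: {u0, u1, u2, u3}.

4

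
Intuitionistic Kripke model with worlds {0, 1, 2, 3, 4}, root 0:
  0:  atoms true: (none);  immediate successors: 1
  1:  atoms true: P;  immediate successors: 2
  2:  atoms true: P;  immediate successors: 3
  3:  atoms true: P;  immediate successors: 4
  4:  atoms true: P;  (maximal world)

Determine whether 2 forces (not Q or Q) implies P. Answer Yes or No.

2 forces (not Q or Q) implies P: every world accessible from 2 that forces not Q or Q (namely 2, 3, 4) also forces P.

Yes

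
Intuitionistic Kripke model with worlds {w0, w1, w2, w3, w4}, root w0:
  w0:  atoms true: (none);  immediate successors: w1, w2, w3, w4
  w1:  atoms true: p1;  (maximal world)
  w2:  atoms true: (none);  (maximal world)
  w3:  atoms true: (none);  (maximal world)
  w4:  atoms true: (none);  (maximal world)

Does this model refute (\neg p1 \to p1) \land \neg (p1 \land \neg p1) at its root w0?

Yes

w0 \nVdash (\neg p1 \to p1) \land \neg (p1 \land \neg p1) since w0 fails \neg p1 \to p1.
So the root w0 does not force (\neg p1 \to p1) \land \neg (p1 \land \neg p1); the model is a countermodel.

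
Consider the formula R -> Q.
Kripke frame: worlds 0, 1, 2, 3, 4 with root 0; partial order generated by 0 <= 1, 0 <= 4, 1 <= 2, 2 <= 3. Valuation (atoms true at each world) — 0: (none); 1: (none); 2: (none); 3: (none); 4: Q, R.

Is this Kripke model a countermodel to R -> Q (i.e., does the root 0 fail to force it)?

No

0 ||- R -> Q: every world accessible from 0 that forces R (namely 4) also forces Q.
So the root 0 forces R -> Q; the model is not a countermodel.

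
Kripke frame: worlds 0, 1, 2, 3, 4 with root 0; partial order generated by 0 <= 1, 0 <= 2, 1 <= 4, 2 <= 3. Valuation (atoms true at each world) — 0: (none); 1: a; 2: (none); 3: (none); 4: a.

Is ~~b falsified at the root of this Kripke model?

0 ||-/- ~~b since 0 is accessible from 0 and 0 ||- ~b.
0 ||- ~b: no world accessible from 0 forces b.
So the root 0 does not force ~~b; the model is a countermodel.

Yes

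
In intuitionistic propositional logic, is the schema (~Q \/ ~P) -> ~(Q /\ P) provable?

This is a constructively valid De Morgan direction (disjunction of negations to negated conjunction), which is intuitionistically derivable.
If ~Q holds at a world then no accessible world forces Q, hence none forces Q /\ P; likewise for ~P.

Yes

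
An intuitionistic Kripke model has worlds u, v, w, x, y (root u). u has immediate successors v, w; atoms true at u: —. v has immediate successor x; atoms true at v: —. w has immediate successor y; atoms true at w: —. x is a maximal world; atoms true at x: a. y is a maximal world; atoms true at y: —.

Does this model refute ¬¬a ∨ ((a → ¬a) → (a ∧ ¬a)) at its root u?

u ⊮ ¬¬a ∨ ((a → ¬a) → (a ∧ ¬a)): neither disjunct is forced at u.
u ⊮ ¬¬a since w is accessible from u and w ⊩ ¬a.
w ⊩ ¬a: no world accessible from w forces a.
So the root u does not force ¬¬a ∨ ((a → ¬a) → (a ∧ ¬a)); the model is a countermodel.

Yes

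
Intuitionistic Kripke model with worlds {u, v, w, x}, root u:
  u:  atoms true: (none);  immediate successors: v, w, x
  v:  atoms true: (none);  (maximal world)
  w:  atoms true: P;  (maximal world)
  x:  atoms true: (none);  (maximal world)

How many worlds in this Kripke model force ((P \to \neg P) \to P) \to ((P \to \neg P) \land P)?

2

u: does not force it — u \nVdash ((P \to \neg P) \to P) \to ((P \to \neg P) \land P): at the accessible world w, w \Vdash (P \to \neg P) \to P but w \nVdash (P \to \neg P) \land P.
v: forces it.
w: does not force it — w \nVdash ((P \to \neg P) \to P) \to ((P \to \neg P) \land P): already at w itself, w \Vdash (P \to \neg P) \to P but w \nVdash (P \to \neg P) \land P.
x: forces it.
Worlds forcing the formula: {v, x}.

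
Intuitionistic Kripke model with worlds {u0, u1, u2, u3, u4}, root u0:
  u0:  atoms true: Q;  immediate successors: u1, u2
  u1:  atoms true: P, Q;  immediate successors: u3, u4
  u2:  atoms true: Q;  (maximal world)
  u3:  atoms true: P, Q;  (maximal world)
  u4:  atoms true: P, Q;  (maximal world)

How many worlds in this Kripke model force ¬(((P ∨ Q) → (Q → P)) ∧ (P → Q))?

u0: does not force it — u0 ⊮ ¬(((P ∨ Q) → (Q → P)) ∧ (P → Q)) since u1 is accessible from u0 and u1 ⊩ ((P ∨ Q) → (Q → P)) ∧ (P → Q).
u1: does not force it — u1 ⊮ ¬(((P ∨ Q) → (Q → P)) ∧ (P → Q)) since u1 is accessible from u1 and u1 ⊩ ((P ∨ Q) → (Q → P)) ∧ (P → Q).
u2: forces it.
u3: does not force it.
u4: does not force it.
Worlds forcing the formula: {u2}.

1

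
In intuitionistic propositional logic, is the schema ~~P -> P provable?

This is double-negation elimination, which is not intuitionistically valid.
A Kripke countermodel: worlds u, v; order generated by u <= v; atoms true at each world — u:{}; v:{P}.
u ||-/- ~~P -> P: already at u itself, u ||- ~~P but u ||-/- P.
u lacks atom P, so u ||-/- P.
So the root u does not force the formula.

No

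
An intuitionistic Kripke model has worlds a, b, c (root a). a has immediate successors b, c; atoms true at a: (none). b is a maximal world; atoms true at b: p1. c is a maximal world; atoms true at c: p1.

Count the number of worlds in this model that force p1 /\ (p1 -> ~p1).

0

a: does not force it — a ||-/- p1 /\ (p1 -> ~p1) since a fails p1.
b: does not force it — b ||-/- p1 /\ (p1 -> ~p1) since b fails p1 -> ~p1.
c: does not force it — c ||-/- p1 /\ (p1 -> ~p1) since c fails p1 -> ~p1.
Worlds forcing the formula: { }.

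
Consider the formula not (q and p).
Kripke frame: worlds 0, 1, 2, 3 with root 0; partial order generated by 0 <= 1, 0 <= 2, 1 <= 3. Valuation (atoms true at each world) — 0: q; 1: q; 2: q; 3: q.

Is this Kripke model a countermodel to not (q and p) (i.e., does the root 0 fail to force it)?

0 forces not (q and p): no world accessible from 0 forces q and p.
So the root 0 forces not (q and p); the model is not a countermodel.

No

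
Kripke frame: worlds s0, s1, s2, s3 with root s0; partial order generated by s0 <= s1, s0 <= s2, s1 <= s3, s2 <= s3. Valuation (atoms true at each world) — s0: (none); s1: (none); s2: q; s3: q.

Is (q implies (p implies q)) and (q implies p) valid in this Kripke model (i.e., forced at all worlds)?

No

Not every world: s0 does not force (q implies (p implies q)) and (q implies p).
s0 does not force (q implies (p implies q)) and (q implies p) since s0 fails q implies p.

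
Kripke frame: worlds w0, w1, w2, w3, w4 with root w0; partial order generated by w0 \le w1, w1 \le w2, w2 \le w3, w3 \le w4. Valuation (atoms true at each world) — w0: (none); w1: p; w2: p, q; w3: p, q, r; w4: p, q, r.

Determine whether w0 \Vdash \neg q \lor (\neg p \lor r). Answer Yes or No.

w0 \nVdash \neg q \lor (\neg p \lor r): neither disjunct is forced at w0.
w0 \nVdash \neg q since w2 is accessible from w0 and w2 \Vdash q.

No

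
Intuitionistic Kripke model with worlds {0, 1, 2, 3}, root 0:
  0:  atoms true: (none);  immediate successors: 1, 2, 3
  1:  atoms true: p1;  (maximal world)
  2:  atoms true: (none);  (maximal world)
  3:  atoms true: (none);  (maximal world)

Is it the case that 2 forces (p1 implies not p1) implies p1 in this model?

No

2 does not force (p1 implies not p1) implies p1: already at 2 itself, 2 forces p1 implies not p1 but 2 does not force p1.
2 lacks atom p1, so 2 does not force p1.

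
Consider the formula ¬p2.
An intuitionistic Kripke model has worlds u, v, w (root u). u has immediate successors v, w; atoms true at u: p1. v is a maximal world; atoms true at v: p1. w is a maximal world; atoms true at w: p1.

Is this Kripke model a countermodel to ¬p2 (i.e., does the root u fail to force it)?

u ⊩ ¬p2: no world accessible from u forces p2.
So the root u forces ¬p2; the model is not a countermodel.

No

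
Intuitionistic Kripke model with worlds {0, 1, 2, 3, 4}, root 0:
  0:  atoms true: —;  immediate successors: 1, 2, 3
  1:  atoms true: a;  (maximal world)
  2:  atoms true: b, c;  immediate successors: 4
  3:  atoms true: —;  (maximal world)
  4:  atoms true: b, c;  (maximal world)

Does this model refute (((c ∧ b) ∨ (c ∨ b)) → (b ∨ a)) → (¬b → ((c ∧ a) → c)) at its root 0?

0 ⊩ (((c ∧ b) ∨ (c ∨ b)) → (b ∨ a)) → (¬b → ((c ∧ a) → c)): every world accessible from 0 that forces ((c ∧ b) ∨ (c ∨ b)) → (b ∨ a) (namely 0, 1, 2, 3, 4) also forces ¬b → ((c ∧ a) → c).
So the root 0 forces (((c ∧ b) ∨ (c ∨ b)) → (b ∨ a)) → (¬b → ((c ∧ a) → c)); the model is not a countermodel.

No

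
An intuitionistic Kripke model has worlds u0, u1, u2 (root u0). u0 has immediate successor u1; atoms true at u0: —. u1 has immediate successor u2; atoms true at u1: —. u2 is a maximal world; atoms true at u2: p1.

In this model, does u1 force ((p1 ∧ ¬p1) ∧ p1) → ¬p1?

u1 ⊩ ((p1 ∧ ¬p1) ∧ p1) → ¬p1 vacuously: no world accessible from u1 forces the antecedent (p1 ∧ ¬p1) ∧ p1.

Yes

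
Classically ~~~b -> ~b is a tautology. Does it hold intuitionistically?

This is triple-negation reduction, which is intuitionistically derivable.
Assume ~~~b and suppose b. Then ~~b (double-negation introduction), contradicting ~~~b. So ~b.

Yes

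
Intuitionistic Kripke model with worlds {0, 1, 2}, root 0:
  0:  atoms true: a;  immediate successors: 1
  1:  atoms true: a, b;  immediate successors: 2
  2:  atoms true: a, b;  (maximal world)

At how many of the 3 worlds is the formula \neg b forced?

0: does not force it — 0 \nVdash \neg b since 1 is accessible from 0 and 1 \Vdash b.
1: does not force it.
2: does not force it.
Worlds forcing the formula: { }.

0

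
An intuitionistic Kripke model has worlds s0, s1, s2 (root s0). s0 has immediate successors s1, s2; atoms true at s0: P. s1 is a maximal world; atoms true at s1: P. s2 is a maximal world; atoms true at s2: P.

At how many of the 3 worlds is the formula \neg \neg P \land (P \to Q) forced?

0

s0: does not force it — s0 \nVdash \neg \neg P \land (P \to Q) since s0 fails P \to Q.
s1: does not force it.
s2: does not force it.
Worlds forcing the formula: { }.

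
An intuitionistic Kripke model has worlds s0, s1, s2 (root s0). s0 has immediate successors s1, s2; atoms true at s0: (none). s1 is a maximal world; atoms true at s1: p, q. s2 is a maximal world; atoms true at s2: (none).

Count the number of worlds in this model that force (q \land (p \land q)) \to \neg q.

s0: does not force it — s0 \nVdash (q \land (p \land q)) \to \neg q: at the accessible world s1, s1 \Vdash q \land (p \land q) but s1 \nVdash \neg q.
s1: does not force it.
s2: forces it.
Worlds forcing the formula: {s2}.

1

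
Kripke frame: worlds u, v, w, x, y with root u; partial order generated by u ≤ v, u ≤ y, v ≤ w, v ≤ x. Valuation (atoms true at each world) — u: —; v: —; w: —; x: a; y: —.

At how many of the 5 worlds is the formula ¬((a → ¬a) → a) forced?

2

u: does not force it — u ⊮ ¬((a → ¬a) → a) since x is accessible from u and x ⊩ (a → ¬a) → a.
v: does not force it — v ⊮ ¬((a → ¬a) → a) since x is accessible from v and x ⊩ (a → ¬a) → a.
w: forces it.
x: does not force it.
y: forces it.
Worlds forcing the formula: {w, y}.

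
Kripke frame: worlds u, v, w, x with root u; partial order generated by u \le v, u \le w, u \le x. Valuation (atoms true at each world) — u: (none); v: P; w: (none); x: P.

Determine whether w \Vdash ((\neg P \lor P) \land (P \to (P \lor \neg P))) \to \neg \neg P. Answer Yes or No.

No

w \nVdash ((\neg P \lor P) \land (P \to (P \lor \neg P))) \to \neg \neg P: already at w itself, w \Vdash (\neg P \lor P) \land (P \to (P \lor \neg P)) but w \nVdash \neg \neg P.
w \nVdash \neg \neg P since w is accessible from w and w \Vdash \neg P.
w \Vdash \neg P: no world accessible from w forces P.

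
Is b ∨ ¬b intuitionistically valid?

No

This is the law of excluded middle, which is not intuitionistically valid.
A Kripke countermodel: worlds w0, w1; order generated by w0 ≤ w1; atoms true at each world — w0:{}; w1:{b}.
w0 ⊮ b ∨ ¬b: neither disjunct is forced at w0.
w0 lacks atom b, so w0 ⊮ b.
So the root w0 does not force the formula.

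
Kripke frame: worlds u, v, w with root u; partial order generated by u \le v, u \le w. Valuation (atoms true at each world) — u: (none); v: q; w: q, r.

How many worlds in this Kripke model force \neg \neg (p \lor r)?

u: does not force it — u \nVdash \neg \neg (p \lor r) since v is accessible from u and v \Vdash \neg (p \lor r).
v: does not force it — v \nVdash \neg \neg (p \lor r) since v is accessible from v and v \Vdash \neg (p \lor r).
w: forces it.
Worlds forcing the formula: {w}.

1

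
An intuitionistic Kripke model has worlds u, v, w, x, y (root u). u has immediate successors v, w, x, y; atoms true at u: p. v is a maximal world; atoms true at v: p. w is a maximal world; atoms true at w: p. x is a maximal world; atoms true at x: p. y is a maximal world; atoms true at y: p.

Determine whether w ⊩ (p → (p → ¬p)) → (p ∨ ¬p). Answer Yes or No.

w ⊩ (p → (p → ¬p)) → (p ∨ ¬p) vacuously: no world accessible from w forces the antecedent p → (p → ¬p).

Yes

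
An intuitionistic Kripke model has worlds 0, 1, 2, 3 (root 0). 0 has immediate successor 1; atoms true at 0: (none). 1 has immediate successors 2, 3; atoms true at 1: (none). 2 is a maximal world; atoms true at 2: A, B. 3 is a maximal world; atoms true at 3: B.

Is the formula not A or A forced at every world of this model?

No

Not every world: 0 does not force not A or A.
0 does not force not A or A: neither disjunct is forced at 0.
0 does not force not A since 2 is accessible from 0 and 2 forces A.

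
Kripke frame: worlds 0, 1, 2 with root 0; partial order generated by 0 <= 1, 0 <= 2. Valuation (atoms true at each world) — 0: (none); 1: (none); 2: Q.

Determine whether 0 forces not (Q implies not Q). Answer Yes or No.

No

0 does not force not (Q implies not Q) since 1 is accessible from 0 and 1 forces Q implies not Q.
1 forces Q implies not Q vacuously: no world accessible from 1 forces the antecedent Q.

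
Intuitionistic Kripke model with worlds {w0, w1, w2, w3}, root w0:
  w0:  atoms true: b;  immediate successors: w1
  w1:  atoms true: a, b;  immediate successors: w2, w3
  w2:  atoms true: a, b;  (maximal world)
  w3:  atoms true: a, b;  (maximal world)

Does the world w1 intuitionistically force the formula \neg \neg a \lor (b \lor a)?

Yes

w1 \Vdash \neg \neg a \lor (b \lor a) via the disjunct \neg \neg a.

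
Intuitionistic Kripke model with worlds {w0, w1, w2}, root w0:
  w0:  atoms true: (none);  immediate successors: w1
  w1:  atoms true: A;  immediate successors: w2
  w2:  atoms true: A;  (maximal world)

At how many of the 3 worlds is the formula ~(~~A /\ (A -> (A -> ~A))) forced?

w0: forces it.
w1: forces it.
w2: forces it.
Worlds forcing the formula: {w0, w1, w2}.

3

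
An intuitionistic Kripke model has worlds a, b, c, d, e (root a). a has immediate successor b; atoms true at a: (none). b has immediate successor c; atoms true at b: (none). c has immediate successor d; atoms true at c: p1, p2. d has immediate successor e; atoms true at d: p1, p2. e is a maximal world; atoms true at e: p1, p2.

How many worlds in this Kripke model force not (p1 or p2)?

a: does not force it — a does not force not (p1 or p2) since c is accessible from a and c forces p1 or p2.
b: does not force it — b does not force not (p1 or p2) since c is accessible from b and c forces p1 or p2.
c: does not force it.
d: does not force it.
e: does not force it.
Worlds forcing the formula: { }.

0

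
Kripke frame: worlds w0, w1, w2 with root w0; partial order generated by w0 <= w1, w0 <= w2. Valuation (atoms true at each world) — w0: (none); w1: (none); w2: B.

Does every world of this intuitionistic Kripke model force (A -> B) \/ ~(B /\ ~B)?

Yes

w0 ||- (A -> B) \/ ~(B /\ ~B) via the disjunct A -> B.
Since the root w0 forces (A -> B) \/ ~(B /\ ~B) and forcing is persistent (monotone upward), every world forces it.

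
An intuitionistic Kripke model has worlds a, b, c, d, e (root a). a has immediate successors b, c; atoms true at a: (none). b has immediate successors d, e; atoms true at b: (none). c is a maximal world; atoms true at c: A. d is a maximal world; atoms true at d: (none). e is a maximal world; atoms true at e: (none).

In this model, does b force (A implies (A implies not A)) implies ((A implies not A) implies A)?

b does not force (A implies (A implies not A)) implies ((A implies not A) implies A): already at b itself, b forces A implies (A implies not A) but b does not force (A implies not A) implies A.
b does not force (A implies not A) implies A: already at b itself, b forces A implies not A but b does not force A.
b lacks atom A, so b does not force A.

No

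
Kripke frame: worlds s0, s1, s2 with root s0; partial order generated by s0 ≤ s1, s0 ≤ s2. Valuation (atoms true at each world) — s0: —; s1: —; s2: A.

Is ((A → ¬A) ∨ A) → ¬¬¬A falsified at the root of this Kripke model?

s0 ⊮ ((A → ¬A) ∨ A) → ¬¬¬A: at the accessible world s2, s2 ⊩ (A → ¬A) ∨ A but s2 ⊮ ¬¬¬A.
s2 ⊮ ¬¬¬A since s2 is accessible from s2 and s2 ⊩ ¬¬A.
s2 ⊩ ¬¬A: no world accessible from s2 forces ¬A.
So the root s0 does not force ((A → ¬A) ∨ A) → ¬¬¬A; the model is a countermodel.

Yes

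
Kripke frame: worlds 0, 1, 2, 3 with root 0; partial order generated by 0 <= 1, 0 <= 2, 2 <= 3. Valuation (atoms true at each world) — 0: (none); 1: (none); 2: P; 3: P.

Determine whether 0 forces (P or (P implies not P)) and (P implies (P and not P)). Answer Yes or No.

No

0 does not force (P or (P implies not P)) and (P implies (P and not P)) since 0 fails P or (P implies not P).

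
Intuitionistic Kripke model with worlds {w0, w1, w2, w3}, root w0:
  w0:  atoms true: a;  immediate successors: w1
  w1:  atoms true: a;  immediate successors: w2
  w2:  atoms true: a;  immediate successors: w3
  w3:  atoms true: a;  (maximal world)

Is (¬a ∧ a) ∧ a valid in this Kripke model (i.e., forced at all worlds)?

Not every world: w0 ⊮ (¬a ∧ a) ∧ a.
w0 ⊮ (¬a ∧ a) ∧ a since w0 fails ¬a ∧ a.

No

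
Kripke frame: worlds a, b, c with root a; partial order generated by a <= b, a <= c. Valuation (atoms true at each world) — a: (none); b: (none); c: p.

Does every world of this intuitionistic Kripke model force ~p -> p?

Not every world: a ||-/- ~p -> p.
a ||-/- ~p -> p: at the accessible world b, b ||- ~p but b ||-/- p.
b lacks atom p, so b ||-/- p.

No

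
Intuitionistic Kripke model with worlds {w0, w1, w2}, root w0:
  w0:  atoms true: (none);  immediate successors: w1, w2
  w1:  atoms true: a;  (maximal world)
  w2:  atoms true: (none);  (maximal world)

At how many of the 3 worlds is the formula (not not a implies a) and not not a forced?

w0: does not force it — w0 does not force (not not a implies a) and not not a since w0 fails not not a.
w1: forces it.
w2: does not force it — w2 does not force (not not a implies a) and not not a since w2 fails not not a.
Worlds forcing the formula: {w1}.

1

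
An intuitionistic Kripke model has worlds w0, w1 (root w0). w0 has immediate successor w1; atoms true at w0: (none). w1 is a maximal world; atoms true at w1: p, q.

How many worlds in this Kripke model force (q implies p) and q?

w0: does not force it — w0 does not force (q implies p) and q since w0 fails q.
w1: forces it.
Worlds forcing the formula: {w1}.

1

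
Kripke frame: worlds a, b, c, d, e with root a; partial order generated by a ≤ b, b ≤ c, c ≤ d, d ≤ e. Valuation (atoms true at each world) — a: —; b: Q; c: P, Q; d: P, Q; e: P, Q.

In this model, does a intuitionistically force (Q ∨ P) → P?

a ⊮ (Q ∨ P) → P: at the accessible world b, b ⊩ Q ∨ P but b ⊮ P.
b lacks atom P, so b ⊮ P.

No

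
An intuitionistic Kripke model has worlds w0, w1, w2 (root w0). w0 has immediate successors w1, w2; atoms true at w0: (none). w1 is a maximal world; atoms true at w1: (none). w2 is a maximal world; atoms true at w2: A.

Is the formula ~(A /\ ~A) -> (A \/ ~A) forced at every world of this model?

Not every world: w0 ||-/- ~(A /\ ~A) -> (A \/ ~A).
w0 ||-/- ~(A /\ ~A) -> (A \/ ~A): already at w0 itself, w0 ||- ~(A /\ ~A) but w0 ||-/- A \/ ~A.
w0 ||-/- A \/ ~A: neither disjunct is forced at w0.
w0 lacks atom A, so w0 ||-/- A.

No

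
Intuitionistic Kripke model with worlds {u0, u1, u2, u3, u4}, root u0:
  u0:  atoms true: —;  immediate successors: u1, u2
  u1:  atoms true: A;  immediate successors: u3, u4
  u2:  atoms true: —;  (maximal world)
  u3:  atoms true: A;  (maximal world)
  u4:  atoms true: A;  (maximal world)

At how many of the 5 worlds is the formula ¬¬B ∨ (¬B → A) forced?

3

u0: does not force it — u0 ⊮ ¬¬B ∨ (¬B → A): neither disjunct is forced at u0.
u1: forces it.
u2: does not force it — u2 ⊮ ¬¬B ∨ (¬B → A): neither disjunct is forced at u2.
u3: forces it.
u4: forces it.
Worlds forcing the formula: {u1, u3, u4}.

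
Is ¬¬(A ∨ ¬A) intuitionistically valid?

This is the double negation of excluded middle, which is intuitionistically derivable.
Assuming ¬(A ∨ ¬A): from A we'd get A ∨ ¬A, so ¬A; but then A ∨ ¬A again — contradiction. Hence ¬¬(A ∨ ¬A).

Yes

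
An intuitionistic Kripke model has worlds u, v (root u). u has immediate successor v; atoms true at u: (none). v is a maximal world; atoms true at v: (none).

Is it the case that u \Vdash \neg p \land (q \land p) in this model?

No

u \nVdash \neg p \land (q \land p) since u fails q \land p.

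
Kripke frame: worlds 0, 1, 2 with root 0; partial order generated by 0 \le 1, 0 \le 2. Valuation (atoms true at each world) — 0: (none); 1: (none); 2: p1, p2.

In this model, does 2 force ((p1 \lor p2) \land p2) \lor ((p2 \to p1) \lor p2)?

Yes

2 \Vdash ((p1 \lor p2) \land p2) \lor ((p2 \to p1) \lor p2) via the disjunct (p1 \lor p2) \land p2.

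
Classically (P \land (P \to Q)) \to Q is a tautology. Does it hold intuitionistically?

This is modus ponens in implicational form, which is intuitionistically derivable.
If a world forces P and P \to Q, then applying the implication at that world (which is accessible from itself) gives Q.

Yes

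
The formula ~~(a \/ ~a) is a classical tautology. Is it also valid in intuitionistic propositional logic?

This is the double negation of excluded middle, which is intuitionistically derivable.
Assuming ~(a \/ ~a): from a we'd get a \/ ~a, so ~a; but then a \/ ~a again — contradiction. Hence ~~(a \/ ~a).

Yes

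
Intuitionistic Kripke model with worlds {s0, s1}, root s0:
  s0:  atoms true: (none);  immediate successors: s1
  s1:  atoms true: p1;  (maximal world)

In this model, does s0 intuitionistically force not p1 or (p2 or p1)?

No

s0 does not force not p1 or (p2 or p1): neither disjunct is forced at s0.
s0 does not force not p1 since s1 is accessible from s0 and s1 forces p1.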